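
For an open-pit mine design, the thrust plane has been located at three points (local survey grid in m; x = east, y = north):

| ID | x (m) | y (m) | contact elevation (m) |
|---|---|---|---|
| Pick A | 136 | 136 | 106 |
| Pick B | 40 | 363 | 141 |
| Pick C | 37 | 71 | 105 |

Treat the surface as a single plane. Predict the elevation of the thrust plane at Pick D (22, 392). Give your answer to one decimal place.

145.9 m

Let the plane be z = a·x + b·y + c.
Pick B−Pick A: −96a + 227b = 35;  Pick C−Pick A: −99a − 65b = −1.
Solving gives a = −0.07133, b = 0.12402.
Then c = 106 − a·136 − b·136 = 98.83.
At (22, 392): z = −1.6 + 48.6 + 98.83 = 145.9 m.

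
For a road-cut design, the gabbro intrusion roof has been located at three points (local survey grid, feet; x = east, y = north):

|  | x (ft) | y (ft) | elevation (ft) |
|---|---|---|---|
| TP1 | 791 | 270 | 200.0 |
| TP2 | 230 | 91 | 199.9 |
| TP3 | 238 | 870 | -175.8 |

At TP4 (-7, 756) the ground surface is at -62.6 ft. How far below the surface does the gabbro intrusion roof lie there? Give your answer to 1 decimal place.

Let the plane be z = a·x + b·y + c.
TP2−TP1: −561a − 179b = −0.1;  TP3−TP1: −553a + 600b = −375.8.
Solving gives a = 0.15457, b = −0.48387.
Then c = 200 − a·791 − b·270 = 208.38.
At (-7, 756): z_contact = −1.08 − 365.81 + 208.38 = -158.51 ft.
Depth below ground = -62.6 − (-158.51) = 95.9 ft.

95.9 ft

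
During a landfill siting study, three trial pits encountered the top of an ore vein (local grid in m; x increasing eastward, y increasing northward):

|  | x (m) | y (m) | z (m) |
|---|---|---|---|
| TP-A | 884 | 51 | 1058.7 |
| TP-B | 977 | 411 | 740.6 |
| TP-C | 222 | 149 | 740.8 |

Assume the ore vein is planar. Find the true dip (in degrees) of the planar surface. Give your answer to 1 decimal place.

45.8°

Let the plane be z = a·x + b·y + c.
TP-B−TP-A: 93a + 360b = −318.1;  TP-C−TP-A: −662a + 98b = −317.9.
Solving gives a = 0.33653, b = −0.97055.
Gradient magnitude |∇z| = √(a² + b²) = √(0.11326 + 0.94197) = 1.02724.
True dip = arctan(1.02724) = 45.8°, dipping toward NNW (azimuth ≈ 341°).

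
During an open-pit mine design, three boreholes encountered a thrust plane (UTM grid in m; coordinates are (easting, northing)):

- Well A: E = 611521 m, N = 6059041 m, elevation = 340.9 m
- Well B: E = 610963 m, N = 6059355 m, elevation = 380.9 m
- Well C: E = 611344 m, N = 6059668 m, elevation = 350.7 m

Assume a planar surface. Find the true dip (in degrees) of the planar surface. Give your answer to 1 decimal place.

4.3°

Let the plane be z = a·E + b·N + c.
Well B−Well A: −558a + 314b = 40;  Well C−Well A: −177a + 627b = 9.8.
Solving gives a = −0.07477, b = −0.00548.
Gradient magnitude |∇z| = √(a² + b²) = √(0.00559 + 0.00003) = 0.07497.
True dip = arctan(0.07497) = 4.3°, dipping toward E (azimuth ≈ 086°).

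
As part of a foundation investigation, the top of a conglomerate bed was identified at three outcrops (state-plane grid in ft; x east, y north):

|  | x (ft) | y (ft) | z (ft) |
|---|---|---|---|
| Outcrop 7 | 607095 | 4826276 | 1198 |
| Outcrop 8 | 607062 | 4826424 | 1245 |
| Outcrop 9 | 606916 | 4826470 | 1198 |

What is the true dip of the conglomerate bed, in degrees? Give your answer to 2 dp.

Two edge vectors: Outcrop 7→Outcrop 8 = (-33, 148, 47), Outcrop 7→Outcrop 9 = (-179, 194, 0).
Normal n = (Outcrop 7→Outcrop 8) × (Outcrop 7→Outcrop 9) = (-9118, -8413, 20090).
So ∂z/∂x = −n_x/n_z = 0.45386 and ∂z/∂y = −n_y/n_z = 0.41877.
Gradient magnitude |∇z| = √(a² + b²) = √(0.20599 + 0.17536) = 0.61754.
True dip = arctan(0.61754) = 31.70°, dipping toward SW (azimuth ≈ 227°).

31.70°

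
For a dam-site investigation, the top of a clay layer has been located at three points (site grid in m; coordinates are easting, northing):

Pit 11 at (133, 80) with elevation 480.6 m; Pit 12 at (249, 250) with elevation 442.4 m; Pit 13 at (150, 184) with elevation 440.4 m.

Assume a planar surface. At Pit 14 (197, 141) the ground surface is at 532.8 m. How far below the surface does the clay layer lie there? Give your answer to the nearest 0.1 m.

58.9 m

Let the plane be z = a·easting + b·northing + c.
Pit 12−Pit 11: 116a + 170b = −38.2;  Pit 13−Pit 11: 17a + 104b = −40.2.
Solving gives a = 0.31188, b = −0.43752.
Then c = 480.6 − a·133 − b·80 = 474.12.
At (197, 141): z_contact = 61.44 − 61.69 + 474.12 = 473.87 m.
Depth below ground = 532.8 − 473.87 = 58.9 m.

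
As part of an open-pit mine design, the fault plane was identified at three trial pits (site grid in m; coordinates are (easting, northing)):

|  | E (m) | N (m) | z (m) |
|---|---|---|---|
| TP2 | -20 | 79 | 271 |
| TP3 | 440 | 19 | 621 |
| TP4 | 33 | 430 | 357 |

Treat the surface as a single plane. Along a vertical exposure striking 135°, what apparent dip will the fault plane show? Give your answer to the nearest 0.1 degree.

Let the plane be z = a·E + b·N + c.
TP3−TP2: 460a − 60b = 350;  TP4−TP2: 53a + 351b = 86.
Solving gives a = 0.77751, b = 0.12761.
Unit vector along 135° is (sin 135°, cos 135°) = (0.7071, -0.7071).
Slope in that direction = a·(0.7071) + b·(-0.7071) = 0.45955.
Apparent dip = arctan|0.45955| = 24.7° (true dip is 38.2°, so apparent ≤ true as expected).

24.7°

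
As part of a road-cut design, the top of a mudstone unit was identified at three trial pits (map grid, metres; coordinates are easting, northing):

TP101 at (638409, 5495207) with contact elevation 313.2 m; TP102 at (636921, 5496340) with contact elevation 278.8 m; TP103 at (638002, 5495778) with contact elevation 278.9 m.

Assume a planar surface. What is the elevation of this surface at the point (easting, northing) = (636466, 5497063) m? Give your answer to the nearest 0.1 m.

Let the plane be z = a·easting + b·northing + c.
TP102−TP101: −1488a + 1133b = −34.4;  TP103−TP101: −407a + 571b = −34.3.
Solving gives a = −0.049468878, b = −0.095330706.
Then c = 313.2 − a·638409 − b·5495207 = 555756.54.
At (636466, 5497063): z = −31485.3 − 524038.9 + 555756.54 = 232.4 m.

232.4 m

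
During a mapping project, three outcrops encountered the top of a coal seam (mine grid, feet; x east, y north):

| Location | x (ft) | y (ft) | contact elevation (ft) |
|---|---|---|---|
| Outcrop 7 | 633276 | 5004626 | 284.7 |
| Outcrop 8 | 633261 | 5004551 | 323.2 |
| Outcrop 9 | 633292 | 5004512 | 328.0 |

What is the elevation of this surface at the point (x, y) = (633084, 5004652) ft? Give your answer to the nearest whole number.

349 ft

Let the plane be z = a·x + b·y + c.
Outcrop 8−Outcrop 7: −15a − 75b = 38.5;  Outcrop 9−Outcrop 7: 16a − 114b = 43.3.
Solving gives a = −0.39226804, b = −0.43487973.
Then c = 284.7 − a·633276 − b·5004626 = 2425109.02.
At (633084, 5004652): z = −248338.6 − 2176421.7 + 2425109.02 = 348.7 ft.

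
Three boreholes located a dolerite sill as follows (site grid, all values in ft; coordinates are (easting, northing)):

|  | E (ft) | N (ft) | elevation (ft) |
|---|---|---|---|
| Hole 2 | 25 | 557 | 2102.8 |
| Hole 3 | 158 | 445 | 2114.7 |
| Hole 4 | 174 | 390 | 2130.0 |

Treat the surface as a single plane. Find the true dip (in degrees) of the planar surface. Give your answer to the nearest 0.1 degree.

21.1°

Two edge vectors: Hole 2→Hole 3 = (133, -112, 11.9), Hole 2→Hole 4 = (149, -167, 27.2).
Normal n = (Hole 2→Hole 3) × (Hole 2→Hole 4) = (-1059.1, -1844.5, -5523).
So ∂z/∂E = −n_x/n_z = −0.19176 and ∂z/∂N = −n_y/n_z = −0.33397.
Gradient magnitude |∇z| = √(a² + b²) = √(0.03677 + 0.11153) = 0.38511.
True dip = arctan(0.38511) = 21.1°, dipping toward NNE (azimuth ≈ 030°).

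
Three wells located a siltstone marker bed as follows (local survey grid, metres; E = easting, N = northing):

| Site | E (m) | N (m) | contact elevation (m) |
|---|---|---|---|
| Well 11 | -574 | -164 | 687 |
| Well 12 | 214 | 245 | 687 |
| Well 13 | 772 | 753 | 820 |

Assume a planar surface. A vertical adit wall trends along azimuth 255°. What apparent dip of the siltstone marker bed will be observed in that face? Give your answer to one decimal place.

8.4°

Let the plane be z = a·E + b·N + c.
Well 12−Well 11: 788a + 409b = 0;  Well 13−Well 11: 1346a + 917b = 133.
Solving gives a = −0.31611, b = 0.60904.
Unit vector along 255° is (sin 255°, cos 255°) = (-0.9659, -0.2588).
Slope in that direction = a·(-0.9659) + b·(-0.2588) = 0.14771.
Apparent dip = arctan|0.14771| = 8.4° (true dip is 34.5°, so apparent ≤ true as expected).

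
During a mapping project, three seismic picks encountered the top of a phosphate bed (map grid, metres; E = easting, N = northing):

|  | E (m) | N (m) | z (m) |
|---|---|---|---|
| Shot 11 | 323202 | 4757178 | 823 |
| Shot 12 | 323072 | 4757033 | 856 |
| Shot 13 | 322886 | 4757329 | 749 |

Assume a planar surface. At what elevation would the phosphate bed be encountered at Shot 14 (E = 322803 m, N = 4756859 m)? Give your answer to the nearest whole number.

Two edge vectors: Shot 11→Shot 12 = (-130, -145, 33), Shot 11→Shot 13 = (-316, 151, -74).
Normal n = (Shot 11→Shot 12) × (Shot 11→Shot 13) = (5747, -20048, -65450).
So ∂z/∂E = −n_x/n_z = 0.08780749 and ∂z/∂N = −n_y/n_z = −0.30631016.
Intercept c from Shot 11: 823 − 28379.56 + 1457171.96 = 1429615.40.
At (322803, 4756859): z = 28344.5 − 1457074.2 + 1429615.40 = 885.7 m.

886 m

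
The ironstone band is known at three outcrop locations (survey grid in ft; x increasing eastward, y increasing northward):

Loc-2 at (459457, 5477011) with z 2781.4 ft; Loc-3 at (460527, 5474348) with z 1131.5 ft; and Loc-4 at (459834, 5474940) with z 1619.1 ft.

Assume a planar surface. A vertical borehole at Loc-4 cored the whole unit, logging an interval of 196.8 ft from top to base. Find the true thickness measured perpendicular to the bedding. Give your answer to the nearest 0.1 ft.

Let the plane be z = a·x + b·y + c.
Loc-3−Loc-2: 1070a − 2663b = −1649.9;  Loc-4−Loc-2: 377a − 2071b = −1162.3.
Solving gives a = −0.26546, b = 0.51290.
|∇z| = √(a²+b²) = 0.57753, so dip δ = arctan(0.57753) = 30.01°.
True thickness = vertical thickness × cos δ = 196.8 × cos 30.01° = 170.4 ft.

170.4 ft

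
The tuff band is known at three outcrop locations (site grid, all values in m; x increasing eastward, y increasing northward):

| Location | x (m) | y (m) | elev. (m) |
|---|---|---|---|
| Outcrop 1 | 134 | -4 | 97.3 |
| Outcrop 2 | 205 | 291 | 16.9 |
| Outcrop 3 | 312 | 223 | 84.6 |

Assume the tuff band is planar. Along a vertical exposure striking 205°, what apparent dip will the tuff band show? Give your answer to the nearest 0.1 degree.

9.4°

Let the plane be z = a·x + b·y + c.
Outcrop 2−Outcrop 1: 71a + 295b = −80.4;  Outcrop 3−Outcrop 1: 178a + 227b = −12.7.
Solving gives a = 0.39855, b = −0.36846.
Unit vector along 205° is (sin 205°, cos 205°) = (-0.4226, -0.9063).
Slope in that direction = a·(-0.4226) + b·(-0.9063) = 0.16551.
Apparent dip = arctan|0.16551| = 9.4° (true dip is 28.5°, so apparent ≤ true as expected).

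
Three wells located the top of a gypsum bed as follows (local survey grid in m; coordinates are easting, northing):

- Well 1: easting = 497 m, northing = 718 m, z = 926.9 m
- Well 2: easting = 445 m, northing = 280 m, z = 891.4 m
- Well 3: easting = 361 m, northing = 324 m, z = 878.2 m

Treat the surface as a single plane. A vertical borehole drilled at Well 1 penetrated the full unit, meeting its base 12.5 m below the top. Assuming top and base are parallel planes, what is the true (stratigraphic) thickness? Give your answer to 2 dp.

Two edge vectors: Well 1→Well 2 = (-52, -438, -35.5), Well 1→Well 3 = (-136, -394, -48.7).
Normal n = (Well 1→Well 2) × (Well 1→Well 3) = (7343.6, 2295.6, -39080).
So ∂z/∂easting = −n_x/n_z = 0.18791 and ∂z/∂northing = −n_y/n_z = 0.05874.
|∇z| = √(a²+b²) = 0.19688, so dip δ = arctan(0.19688) = 11.14°.
True thickness = vertical thickness × cos δ = 12.5 × cos 11.14° = 12.26 m.

12.26 m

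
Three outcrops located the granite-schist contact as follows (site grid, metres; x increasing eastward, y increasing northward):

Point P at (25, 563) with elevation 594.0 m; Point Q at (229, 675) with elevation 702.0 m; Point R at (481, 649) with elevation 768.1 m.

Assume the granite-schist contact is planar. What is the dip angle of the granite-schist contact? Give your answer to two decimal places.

Let the plane be z = a·x + b·y + c.
Point Q−Point P: 204a + 112b = 108;  Point R−Point P: 456a + 86b = 174.1.
Solving gives a = 0.30456, b = 0.40956.
Gradient magnitude |∇z| = √(a² + b²) = √(0.09276 + 0.16774) = 0.51038.
True dip = arctan(0.51038) = 27.04°, dipping toward SW (azimuth ≈ 217°).

27.04°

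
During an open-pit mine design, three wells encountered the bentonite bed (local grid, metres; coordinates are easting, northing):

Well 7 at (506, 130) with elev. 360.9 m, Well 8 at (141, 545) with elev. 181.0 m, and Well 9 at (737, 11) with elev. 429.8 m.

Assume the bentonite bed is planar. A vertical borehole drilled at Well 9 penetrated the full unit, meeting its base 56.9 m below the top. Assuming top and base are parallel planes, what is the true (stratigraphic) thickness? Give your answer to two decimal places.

53.84 m

Two edge vectors: Well 7→Well 8 = (-365, 415, -179.9), Well 7→Well 9 = (231, -119, 68.9).
Normal n = (Well 7→Well 8) × (Well 7→Well 9) = (7185.4, -16408.4, -52430).
So ∂z/∂easting = −n_x/n_z = 0.13705 and ∂z/∂northing = −n_y/n_z = −0.31296.
|∇z| = √(a²+b²) = 0.34165, so dip δ = arctan(0.34165) = 18.86°.
True thickness = vertical thickness × cos δ = 56.9 × cos 18.86° = 53.84 m.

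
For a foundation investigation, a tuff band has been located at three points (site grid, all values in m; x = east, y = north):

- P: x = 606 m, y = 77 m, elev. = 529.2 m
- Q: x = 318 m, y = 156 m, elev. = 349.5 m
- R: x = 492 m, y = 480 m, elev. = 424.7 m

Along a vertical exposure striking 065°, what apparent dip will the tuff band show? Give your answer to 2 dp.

26.80°

Let the plane be z = a·x + b·y + c.
Q−P: −288a + 79b = −179.7;  R−P: −114a + 403b = −104.5.
Solving gives a = 0.59933, b = −0.08977.
Unit vector along 065° is (sin 65°, cos 65°) = (0.9063, 0.4226).
Slope in that direction = a·(0.9063) + b·(0.4226) = 0.50525.
Apparent dip = arctan|0.50525| = 26.80° (true dip is 31.2°, so apparent ≤ true as expected).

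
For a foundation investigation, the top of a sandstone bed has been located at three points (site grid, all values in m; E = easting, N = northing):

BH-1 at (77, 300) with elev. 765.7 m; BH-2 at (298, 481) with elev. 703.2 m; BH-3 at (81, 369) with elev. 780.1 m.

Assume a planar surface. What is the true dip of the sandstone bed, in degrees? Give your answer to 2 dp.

28.00°

Two edge vectors: BH-1→BH-2 = (221, 181, -62.5), BH-1→BH-3 = (4, 69, 14.4).
Normal n = (BH-1→BH-2) × (BH-1→BH-3) = (6918.9, -3432.4, 14525).
So ∂z/∂E = −n_x/n_z = −0.47634 and ∂z/∂N = −n_y/n_z = 0.23631.
Gradient magnitude |∇z| = √(a² + b²) = √(0.22690 + 0.05584) = 0.53174.
True dip = arctan(0.53174) = 28.00°, dipping toward ESE (azimuth ≈ 116°).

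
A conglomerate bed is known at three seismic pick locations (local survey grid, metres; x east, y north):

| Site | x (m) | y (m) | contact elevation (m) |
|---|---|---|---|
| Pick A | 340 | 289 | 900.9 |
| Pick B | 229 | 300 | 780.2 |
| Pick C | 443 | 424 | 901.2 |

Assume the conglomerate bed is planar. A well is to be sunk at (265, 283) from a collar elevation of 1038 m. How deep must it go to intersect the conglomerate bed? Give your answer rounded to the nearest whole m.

208 m

Let the plane be z = a·x + b·y + c.
Pick B−Pick A: −111a + 11b = −120.7;  Pick C−Pick A: 103a + 135b = 0.3.
Solving gives a = 1.01116, b = −0.76925.
Then c = 900.9 − a·340 − b·289 = 779.42.
At (265, 283): z_contact = 268.0 − 217.7 + 779.42 = 829.7 m.
Depth below ground = 1038 − 829.7 = 208 m.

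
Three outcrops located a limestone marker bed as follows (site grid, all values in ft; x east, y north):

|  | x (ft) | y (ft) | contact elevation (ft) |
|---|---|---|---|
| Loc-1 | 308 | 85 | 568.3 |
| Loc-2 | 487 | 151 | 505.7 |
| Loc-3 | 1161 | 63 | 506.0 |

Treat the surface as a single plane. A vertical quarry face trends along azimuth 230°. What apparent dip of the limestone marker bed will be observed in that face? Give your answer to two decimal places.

27.50°

Let the plane be z = a·x + b·y + c.
Loc-2−Loc-1: 179a + 66b = −62.6;  Loc-3−Loc-1: 853a − 22b = −62.3.
Solving gives a = −0.09112, b = −0.70134.
Unit vector along 230° is (sin 230°, cos 230°) = (-0.7660, -0.6428).
Slope in that direction = a·(-0.7660) + b·(-0.6428) = 0.52062.
Apparent dip = arctan|0.52062| = 27.50° (true dip is 35.3°, so apparent ≤ true as expected).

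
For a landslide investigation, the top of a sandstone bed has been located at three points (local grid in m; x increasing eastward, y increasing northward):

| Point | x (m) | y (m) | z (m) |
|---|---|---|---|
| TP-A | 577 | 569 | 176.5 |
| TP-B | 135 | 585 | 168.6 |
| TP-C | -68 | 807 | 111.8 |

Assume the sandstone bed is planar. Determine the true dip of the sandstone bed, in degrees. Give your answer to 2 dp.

Let the plane be z = a·x + b·y + c.
TP-B−TP-A: −442a + 16b = −7.9;  TP-C−TP-A: −645a + 238b = −64.7.
Solving gives a = 0.00891, b = −0.24771.
Gradient magnitude |∇z| = √(a² + b²) = √(0.00008 + 0.06136) = 0.24787.
True dip = arctan(0.24787) = 13.92°, dipping toward N (azimuth ≈ 358°).

13.92°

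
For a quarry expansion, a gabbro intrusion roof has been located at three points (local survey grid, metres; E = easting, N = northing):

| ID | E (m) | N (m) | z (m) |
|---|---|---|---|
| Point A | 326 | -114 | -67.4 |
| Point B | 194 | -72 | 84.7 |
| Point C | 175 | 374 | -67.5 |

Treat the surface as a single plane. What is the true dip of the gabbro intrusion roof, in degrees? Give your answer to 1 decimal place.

53.2°

Two edge vectors: Point A→Point B = (-132, 42, 152.1), Point A→Point C = (-151, 488, -0.1).
Normal n = (Point A→Point B) × (Point A→Point C) = (-74229, -22980.3, -58074).
So ∂z/∂E = −n_x/n_z = −1.27818 and ∂z/∂N = −n_y/n_z = −0.39571.
Gradient magnitude |∇z| = √(a² + b²) = √(1.63374 + 0.15658) = 1.33803.
True dip = arctan(1.33803) = 53.2°, dipping toward ENE (azimuth ≈ 073°).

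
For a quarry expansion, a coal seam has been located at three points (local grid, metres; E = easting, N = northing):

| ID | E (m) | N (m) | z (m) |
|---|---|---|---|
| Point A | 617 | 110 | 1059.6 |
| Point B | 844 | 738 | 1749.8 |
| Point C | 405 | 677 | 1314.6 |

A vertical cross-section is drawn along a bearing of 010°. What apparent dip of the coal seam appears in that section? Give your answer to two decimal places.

42.66°

Two edge vectors: Point A→Point B = (227, 628, 690.2), Point A→Point C = (-212, 567, 255).
Normal n = (Point A→Point B) × (Point A→Point C) = (-231203.4, -204207.4, 261845).
So ∂z/∂E = −n_x/n_z = 0.88298 and ∂z/∂N = −n_y/n_z = 0.77988.
Unit vector along 010° is (sin 10°, cos 10°) = (0.1736, 0.9848).
Slope in that direction = a·(0.1736) + b·(0.9848) = 0.92136.
Apparent dip = arctan|0.92136| = 42.66° (true dip is 49.7°, so apparent ≤ true as expected).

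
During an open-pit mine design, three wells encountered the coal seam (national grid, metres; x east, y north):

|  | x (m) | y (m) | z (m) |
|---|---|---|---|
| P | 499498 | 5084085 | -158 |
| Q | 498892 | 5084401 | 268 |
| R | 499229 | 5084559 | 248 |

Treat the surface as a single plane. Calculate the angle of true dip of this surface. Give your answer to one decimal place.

Two edge vectors: P→Q = (-606, 316, 426), P→R = (-269, 474, 406).
Normal n = (P→Q) × (P→R) = (-73628, 131442, -202240).
So ∂z/∂x = −n_x/n_z = −0.36406 and ∂z/∂y = −n_y/n_z = 0.64993.
Gradient magnitude |∇z| = √(a² + b²) = √(0.13254 + 0.42241) = 0.74495.
True dip = arctan(0.74495) = 36.7°, dipping toward SSE (azimuth ≈ 151°).

36.7°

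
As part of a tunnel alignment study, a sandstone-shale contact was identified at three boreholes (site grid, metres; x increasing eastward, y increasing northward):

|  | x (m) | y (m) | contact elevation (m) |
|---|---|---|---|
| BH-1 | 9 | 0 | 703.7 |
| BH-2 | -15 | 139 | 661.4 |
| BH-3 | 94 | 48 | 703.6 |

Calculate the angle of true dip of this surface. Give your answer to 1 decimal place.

17.6°

Let the plane be z = a·x + b·y + c.
BH-2−BH-1: −24a + 139b = −42.3;  BH-3−BH-1: 85a + 48b = −0.1.
Solving gives a = 0.15551, b = −0.27747.
Gradient magnitude |∇z| = √(a² + b²) = √(0.02418 + 0.07699) = 0.31807.
True dip = arctan(0.31807) = 17.6°, dipping toward NNW (azimuth ≈ 331°).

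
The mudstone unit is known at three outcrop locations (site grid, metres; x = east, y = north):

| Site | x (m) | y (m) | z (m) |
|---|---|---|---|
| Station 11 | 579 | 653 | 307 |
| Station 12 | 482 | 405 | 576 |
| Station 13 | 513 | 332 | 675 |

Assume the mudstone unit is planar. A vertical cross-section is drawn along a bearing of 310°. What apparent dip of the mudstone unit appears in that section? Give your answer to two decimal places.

Two edge vectors: Station 11→Station 12 = (-97, -248, 269), Station 11→Station 13 = (-66, -321, 368).
Normal n = (Station 11→Station 12) × (Station 11→Station 13) = (-4915, 17942, 14769).
So ∂z/∂x = −n_x/n_z = 0.33279 and ∂z/∂y = −n_y/n_z = −1.21484.
Unit vector along 310° is (sin 310°, cos 310°) = (-0.7660, 0.6428).
Slope in that direction = a·(-0.7660) + b·(0.6428) = −1.03582.
Apparent dip = arctan|1.03582| = 46.01° (true dip is 51.6°, so apparent ≤ true as expected).

46.01°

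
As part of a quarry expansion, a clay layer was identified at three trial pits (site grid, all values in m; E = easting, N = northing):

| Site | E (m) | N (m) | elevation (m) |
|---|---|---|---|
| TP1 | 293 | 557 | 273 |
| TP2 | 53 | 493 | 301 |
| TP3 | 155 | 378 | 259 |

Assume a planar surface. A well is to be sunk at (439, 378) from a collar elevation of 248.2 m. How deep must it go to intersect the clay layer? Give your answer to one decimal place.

Let the plane be z = a·E + b·N + c.
TP2−TP1: −240a − 64b = 28;  TP3−TP1: −138a − 179b = −14.
Solving gives a = −0.17311, b = 0.21167.
Then c = 273 − a·293 − b·557 = 205.82.
At (439, 378): z_contact = −76.00 + 80.01 + 205.82 = 209.84 m.
Depth below ground = 248.2 − 209.84 = 38.4 m.

38.4 m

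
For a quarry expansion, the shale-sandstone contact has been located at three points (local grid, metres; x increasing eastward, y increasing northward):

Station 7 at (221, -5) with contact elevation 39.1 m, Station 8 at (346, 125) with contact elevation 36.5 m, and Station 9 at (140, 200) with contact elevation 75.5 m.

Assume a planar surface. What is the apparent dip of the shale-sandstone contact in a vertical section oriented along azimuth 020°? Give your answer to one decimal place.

Two edge vectors: Station 7→Station 8 = (125, 130, -2.6), Station 7→Station 9 = (-81, 205, 36.4).
Normal n = (Station 7→Station 8) × (Station 7→Station 9) = (5265, -4339.4, 36155).
So ∂z/∂x = −n_x/n_z = −0.14562 and ∂z/∂y = −n_y/n_z = 0.12002.
Unit vector along 020° is (sin 20°, cos 20°) = (0.3420, 0.9397).
Slope in that direction = a·(0.3420) + b·(0.9397) = 0.06298.
Apparent dip = arctan|0.06298| = 3.6° (true dip is 10.7°, so apparent ≤ true as expected).

3.6°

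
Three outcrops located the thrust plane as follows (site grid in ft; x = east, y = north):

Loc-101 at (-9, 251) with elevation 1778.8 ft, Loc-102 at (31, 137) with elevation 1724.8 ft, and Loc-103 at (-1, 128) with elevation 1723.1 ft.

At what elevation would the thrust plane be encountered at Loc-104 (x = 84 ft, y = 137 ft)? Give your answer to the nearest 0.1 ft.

Let the plane be z = a·x + b·y + c.
Loc-102−Loc-101: 40a − 114b = −54;  Loc-103−Loc-101: 8a − 123b = −55.7.
Solving gives a = −0.07290, b = 0.44810.
Then c = 1778.8 − a·-9 − b·251 = 1665.67.
At (84, 137): z = −6.1 + 61.4 + 1665.67 = 1720.9 ft.

1720.9 ft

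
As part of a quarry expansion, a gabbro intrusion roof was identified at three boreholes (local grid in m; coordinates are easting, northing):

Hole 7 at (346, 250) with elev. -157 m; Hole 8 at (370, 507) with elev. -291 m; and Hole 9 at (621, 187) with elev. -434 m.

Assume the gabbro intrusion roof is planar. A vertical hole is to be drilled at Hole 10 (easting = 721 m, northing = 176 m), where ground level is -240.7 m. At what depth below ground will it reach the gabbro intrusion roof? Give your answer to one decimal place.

299.0 m

Two edge vectors: Hole 7→Hole 8 = (24, 257, -134), Hole 7→Hole 9 = (275, -63, -277).
Normal n = (Hole 7→Hole 8) × (Hole 7→Hole 9) = (-79631, -30202, -72187).
So ∂z/∂easting = −n_x/n_z = −1.10312 and ∂z/∂northing = −n_y/n_z = −0.41839.
Intercept c from Hole 7: -157 + 381.68 + 104.60 = 329.28.
At (721, 176): z_contact = −795.35 − 73.64 + 329.28 = -539.71 m.
Depth below ground = -240.7 − (-539.71) = 299.0 m.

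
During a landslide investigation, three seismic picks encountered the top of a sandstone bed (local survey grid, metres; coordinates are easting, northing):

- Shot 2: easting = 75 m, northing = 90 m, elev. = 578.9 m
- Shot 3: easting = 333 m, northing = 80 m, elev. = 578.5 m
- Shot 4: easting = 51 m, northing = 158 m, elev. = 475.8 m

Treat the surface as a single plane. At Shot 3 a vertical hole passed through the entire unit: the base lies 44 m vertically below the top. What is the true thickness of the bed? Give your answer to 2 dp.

Let the plane be z = a·easting + b·northing + c.
Shot 3−Shot 2: 258a − 10b = −0.4;  Shot 4−Shot 2: −24a + 68b = −103.1.
Solving gives a = −0.06115, b = −1.53776.
|∇z| = √(a²+b²) = 1.53898, so dip δ = arctan(1.53898) = 56.98°.
True thickness = vertical thickness × cos δ = 44 × cos 56.98° = 23.97 m.

23.97 m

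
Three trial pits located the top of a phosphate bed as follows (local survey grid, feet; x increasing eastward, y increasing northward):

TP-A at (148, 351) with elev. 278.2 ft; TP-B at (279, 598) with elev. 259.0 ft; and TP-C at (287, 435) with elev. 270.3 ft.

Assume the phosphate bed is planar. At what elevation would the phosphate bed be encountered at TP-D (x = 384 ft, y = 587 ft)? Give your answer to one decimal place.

258.2 ft

Two edge vectors: TP-A→TP-B = (131, 247, -19.2), TP-A→TP-C = (139, 84, -7.9).
Normal n = (TP-A→TP-B) × (TP-A→TP-C) = (-338.5, -1633.9, -23329).
So ∂z/∂x = −n_x/n_z = −0.01451 and ∂z/∂y = −n_y/n_z = −0.07004.
Intercept c from TP-A: 278.2 + 2.15 + 24.58 = 304.93.
At (384, 587): z = −5.6 − 41.1 + 304.93 = 258.2 ft.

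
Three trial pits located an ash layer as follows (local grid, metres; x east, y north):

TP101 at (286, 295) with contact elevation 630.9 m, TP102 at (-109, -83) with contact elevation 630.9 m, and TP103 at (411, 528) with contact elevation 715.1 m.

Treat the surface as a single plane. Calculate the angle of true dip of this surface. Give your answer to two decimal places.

45.79°

Two edge vectors: TP101→TP102 = (-395, -378, 0), TP101→TP103 = (125, 233, 84.2).
Normal n = (TP101→TP102) × (TP101→TP103) = (-31827.6, 33259, -44785).
So ∂z/∂x = −n_x/n_z = −0.71068 and ∂z/∂y = −n_y/n_z = 0.74264.
Gradient magnitude |∇z| = √(a² + b²) = √(0.50506 + 0.55151) = 1.02790.
True dip = arctan(1.02790) = 45.79°, dipping toward SE (azimuth ≈ 136°).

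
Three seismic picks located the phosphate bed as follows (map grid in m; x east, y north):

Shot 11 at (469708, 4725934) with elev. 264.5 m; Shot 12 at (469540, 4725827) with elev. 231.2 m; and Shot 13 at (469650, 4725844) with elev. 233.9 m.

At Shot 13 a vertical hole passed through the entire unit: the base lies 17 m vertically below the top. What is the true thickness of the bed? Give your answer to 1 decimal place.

16.0 m

Two edge vectors: Shot 11→Shot 12 = (-168, -107, -33.3), Shot 11→Shot 13 = (-58, -90, -30.6).
Normal n = (Shot 11→Shot 12) × (Shot 11→Shot 13) = (277.2, -3209.4, 8914).
So ∂z/∂x = −n_x/n_z = −0.03110 and ∂z/∂y = −n_y/n_z = 0.36004.
|∇z| = √(a²+b²) = 0.36138, so dip δ = arctan(0.36138) = 19.87°.
True thickness = vertical thickness × cos δ = 17 × cos 19.87° = 16.0 m.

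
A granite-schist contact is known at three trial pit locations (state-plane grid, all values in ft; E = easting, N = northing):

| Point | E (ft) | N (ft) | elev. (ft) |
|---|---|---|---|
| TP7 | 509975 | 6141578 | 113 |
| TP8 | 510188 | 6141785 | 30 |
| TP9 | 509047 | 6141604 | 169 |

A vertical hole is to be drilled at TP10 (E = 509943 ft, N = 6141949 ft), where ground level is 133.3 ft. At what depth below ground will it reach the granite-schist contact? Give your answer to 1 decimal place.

140.3 ft

Let the plane be z = a·E + b·N + c.
TP8−TP7: 213a + 207b = −83;  TP9−TP7: −928a + 26b = 56.
Solving gives a = −0.069573049, b = −0.329376524.
Then c = 113 − a·509975 − b·6141578 = 2058485.13.
At (509943, 6141949): z_contact = −35478.29 − 2023013.81 + 2058485.13 = -6.97 ft.
Depth below ground = 133.3 − (-6.97) = 140.3 ft.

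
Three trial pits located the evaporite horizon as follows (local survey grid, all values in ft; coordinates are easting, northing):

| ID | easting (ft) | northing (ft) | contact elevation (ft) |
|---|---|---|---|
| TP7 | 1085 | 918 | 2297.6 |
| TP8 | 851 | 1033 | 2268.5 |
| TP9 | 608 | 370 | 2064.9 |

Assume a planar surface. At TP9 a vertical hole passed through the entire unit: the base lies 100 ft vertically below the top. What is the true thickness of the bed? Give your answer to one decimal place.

95.2 ft

Two edge vectors: TP7→TP8 = (-234, 115, -29.1), TP7→TP9 = (-477, -548, -232.7).
Normal n = (TP7→TP8) × (TP7→TP9) = (-42707.3, -40571.1, 183087).
So ∂z/∂easting = −n_x/n_z = 0.23326 and ∂z/∂northing = −n_y/n_z = 0.22159.
|∇z| = √(a²+b²) = 0.32174, so dip δ = arctan(0.32174) = 17.83°.
True thickness = vertical thickness × cos δ = 100 × cos 17.83° = 95.2 ft.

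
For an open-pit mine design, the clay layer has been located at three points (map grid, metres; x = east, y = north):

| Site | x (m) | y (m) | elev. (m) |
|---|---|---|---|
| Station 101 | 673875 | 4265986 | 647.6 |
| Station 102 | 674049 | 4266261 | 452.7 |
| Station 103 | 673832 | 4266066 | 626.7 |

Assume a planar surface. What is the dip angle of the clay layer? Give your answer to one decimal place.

31.1°

Two edge vectors: Station 101→Station 102 = (174, 275, -194.9), Station 101→Station 103 = (-43, 80, -20.9).
Normal n = (Station 101→Station 102) × (Station 101→Station 103) = (9844.5, 12017.3, 25745).
So ∂z/∂x = −n_x/n_z = −0.38238 and ∂z/∂y = −n_y/n_z = −0.46678.
Gradient magnitude |∇z| = √(a² + b²) = √(0.14622 + 0.21789) = 0.60341.
True dip = arctan(0.60341) = 31.1°, dipping toward NE (azimuth ≈ 039°).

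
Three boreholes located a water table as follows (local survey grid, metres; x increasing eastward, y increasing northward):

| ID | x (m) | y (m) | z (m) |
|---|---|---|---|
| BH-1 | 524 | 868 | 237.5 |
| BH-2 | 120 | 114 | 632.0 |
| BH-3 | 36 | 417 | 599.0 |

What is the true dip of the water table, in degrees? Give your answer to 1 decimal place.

29.6°

Let the plane be z = a·x + b·y + c.
BH-2−BH-1: −404a − 754b = 394.5;  BH-3−BH-1: −488a − 451b = 361.5.
Solving gives a = −0.50957, b = −0.25018.
Gradient magnitude |∇z| = √(a² + b²) = √(0.25966 + 0.06259) = 0.56767.
True dip = arctan(0.56767) = 29.6°, dipping toward ENE (azimuth ≈ 064°).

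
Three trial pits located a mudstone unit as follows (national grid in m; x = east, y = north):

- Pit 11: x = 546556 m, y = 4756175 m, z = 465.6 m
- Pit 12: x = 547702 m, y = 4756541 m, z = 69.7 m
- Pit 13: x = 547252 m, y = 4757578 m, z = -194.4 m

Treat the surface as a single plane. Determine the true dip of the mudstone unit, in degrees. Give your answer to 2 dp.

22.99°

Two edge vectors: Pit 11→Pit 12 = (1146, 366, -395.9), Pit 11→Pit 13 = (696, 1403, -660).
Normal n = (Pit 11→Pit 12) × (Pit 11→Pit 13) = (313887.7, 480813.6, 1353102).
So ∂z/∂x = −n_x/n_z = −0.23198 and ∂z/∂y = −n_y/n_z = −0.35534.
Gradient magnitude |∇z| = √(a² + b²) = √(0.05381 + 0.12627) = 0.42436.
True dip = arctan(0.42436) = 22.99°, dipping toward NNE (azimuth ≈ 033°).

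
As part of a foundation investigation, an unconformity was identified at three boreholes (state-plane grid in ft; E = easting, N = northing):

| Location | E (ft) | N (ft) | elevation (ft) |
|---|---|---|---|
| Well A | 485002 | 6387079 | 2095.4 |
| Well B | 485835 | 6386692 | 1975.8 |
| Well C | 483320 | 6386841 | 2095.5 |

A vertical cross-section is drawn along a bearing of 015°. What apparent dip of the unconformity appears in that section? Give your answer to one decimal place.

Two edge vectors: Well A→Well B = (833, -387, -119.6), Well A→Well C = (-1682, -238, 0.1).
Normal n = (Well A→Well B) × (Well A→Well C) = (-28503.5, 201083.9, -849188).
So ∂z/∂E = −n_x/n_z = −0.03357 and ∂z/∂N = −n_y/n_z = 0.23680.
Unit vector along 015° is (sin 15°, cos 15°) = (0.2588, 0.9659).
Slope in that direction = a·(0.2588) + b·(0.9659) = 0.22004.
Apparent dip = arctan|0.22004| = 12.4° (true dip is 13.5°, so apparent ≤ true as expected).

12.4°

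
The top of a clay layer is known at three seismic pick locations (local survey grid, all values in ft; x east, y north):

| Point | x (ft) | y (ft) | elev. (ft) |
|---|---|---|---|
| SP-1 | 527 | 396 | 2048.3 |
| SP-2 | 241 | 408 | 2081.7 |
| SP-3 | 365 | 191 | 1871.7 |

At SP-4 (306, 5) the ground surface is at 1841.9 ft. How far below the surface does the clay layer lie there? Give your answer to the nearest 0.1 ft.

Let the plane be z = a·x + b·y + c.
SP-2−SP-1: −286a + 12b = 33.4;  SP-3−SP-1: −162a − 205b = −176.6.
Solving gives a = −0.07805, b = 0.92314.
Then c = 2048.3 − a·527 − b·396 = 1723.87.
At (306, 5): z_contact = −23.88 + 4.62 + 1723.87 = 1704.60 ft.
Depth below ground = 1841.9 − 1704.60 = 137.3 ft.

137.3 ft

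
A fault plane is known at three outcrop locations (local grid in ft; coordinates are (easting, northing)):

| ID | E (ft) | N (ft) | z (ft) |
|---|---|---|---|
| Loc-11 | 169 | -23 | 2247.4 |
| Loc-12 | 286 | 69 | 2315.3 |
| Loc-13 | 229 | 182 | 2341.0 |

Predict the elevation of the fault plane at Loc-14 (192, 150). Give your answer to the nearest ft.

2318 ft

Let the plane be z = a·E + b·N + c.
Loc-12−Loc-11: 117a + 92b = 67.9;  Loc-13−Loc-11: 60a + 205b = 93.6.
Solving gives a = 0.28748, b = 0.37245.
Then c = 2247.4 − a·169 − b·-23 = 2207.38.
At (192, 150): z = 55.2 + 55.9 + 2207.38 = 2318.4 ft.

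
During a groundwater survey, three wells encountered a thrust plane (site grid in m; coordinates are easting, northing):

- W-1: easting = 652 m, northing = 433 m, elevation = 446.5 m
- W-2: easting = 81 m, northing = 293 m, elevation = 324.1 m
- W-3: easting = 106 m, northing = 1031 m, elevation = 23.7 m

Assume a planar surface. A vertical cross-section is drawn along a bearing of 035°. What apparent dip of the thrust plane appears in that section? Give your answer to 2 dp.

9.12°

Let the plane be z = a·easting + b·northing + c.
W-2−W-1: −571a − 140b = −122.4;  W-3−W-1: −546a + 598b = −422.8.
Solving gives a = 0.31679, b = −0.41778.
Unit vector along 035° is (sin 35°, cos 35°) = (0.5736, 0.8192).
Slope in that direction = a·(0.5736) + b·(0.8192) = −0.16052.
Apparent dip = arctan|0.16052| = 9.12° (true dip is 27.7°, so apparent ≤ true as expected).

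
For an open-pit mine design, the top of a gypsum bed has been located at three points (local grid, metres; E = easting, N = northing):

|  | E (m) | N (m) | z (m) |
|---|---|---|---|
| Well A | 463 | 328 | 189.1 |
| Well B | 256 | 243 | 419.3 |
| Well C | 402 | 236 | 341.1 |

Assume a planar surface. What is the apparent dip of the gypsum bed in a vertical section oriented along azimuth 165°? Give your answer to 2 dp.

46.67°

Let the plane be z = a·E + b·N + c.
Well B−Well A: −207a − 85b = 230.2;  Well C−Well A: −61a − 92b = 152.
Solving gives a = −0.59589, b = −1.25707.
Unit vector along 165° is (sin 165°, cos 165°) = (0.2588, -0.9659).
Slope in that direction = a·(0.2588) + b·(-0.9659) = 1.06001.
Apparent dip = arctan|1.06001| = 46.67° (true dip is 54.3°, so apparent ≤ true as expected).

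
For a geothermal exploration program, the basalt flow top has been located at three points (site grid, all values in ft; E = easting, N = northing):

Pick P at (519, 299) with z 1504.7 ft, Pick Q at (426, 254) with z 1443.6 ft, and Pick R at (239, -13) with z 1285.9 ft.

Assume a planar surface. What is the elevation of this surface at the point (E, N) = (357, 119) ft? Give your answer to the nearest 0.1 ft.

Let the plane be z = a·E + b·N + c.
Pick Q−Pick P: −93a − 45b = −61.1;  Pick R−Pick P: −280a − 312b = −218.8.
Solving gives a = 0.56148, b = 0.19739.
Then c = 1504.7 − a·519 − b·299 = 1154.27.
At (357, 119): z = 200.4 + 23.5 + 1154.27 = 1378.2 ft.

1378.2 ft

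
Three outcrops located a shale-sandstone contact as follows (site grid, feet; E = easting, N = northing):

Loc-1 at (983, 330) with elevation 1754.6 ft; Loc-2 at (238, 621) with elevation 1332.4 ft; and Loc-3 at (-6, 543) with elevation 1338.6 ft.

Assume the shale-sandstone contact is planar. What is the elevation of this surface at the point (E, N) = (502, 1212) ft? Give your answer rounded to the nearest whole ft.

903 ft

Two edge vectors: Loc-1→Loc-2 = (-745, 291, -422.2), Loc-1→Loc-3 = (-989, 213, -416).
Normal n = (Loc-1→Loc-2) × (Loc-1→Loc-3) = (-31127.4, 107635.8, 129114).
So ∂z/∂E = −n_x/n_z = 0.24108 and ∂z/∂N = −n_y/n_z = −0.83365.
Intercept c from Loc-1: 1754.6 − 236.99 + 275.10 = 1792.72.
At (502, 1212): z = 121.0 − 1010.4 + 1792.72 = 903.4 ft.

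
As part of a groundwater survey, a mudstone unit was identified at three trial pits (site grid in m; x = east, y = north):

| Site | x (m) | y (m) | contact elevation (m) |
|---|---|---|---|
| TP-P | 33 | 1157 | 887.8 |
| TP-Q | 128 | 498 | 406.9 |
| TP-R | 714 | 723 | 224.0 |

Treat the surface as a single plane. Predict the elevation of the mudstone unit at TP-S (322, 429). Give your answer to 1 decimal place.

253.2 m

Let the plane be z = a·x + b·y + c.
TP-Q−TP-P: 95a − 659b = −480.9;  TP-R−TP-P: 681a − 434b = −663.8.
Solving gives a = −0.561242, b = 0.648835.
Then c = 887.8 − a·33 − b·1157 = 155.62.
At (322, 429): z = −180.7 + 278.4 + 155.62 = 253.2 m.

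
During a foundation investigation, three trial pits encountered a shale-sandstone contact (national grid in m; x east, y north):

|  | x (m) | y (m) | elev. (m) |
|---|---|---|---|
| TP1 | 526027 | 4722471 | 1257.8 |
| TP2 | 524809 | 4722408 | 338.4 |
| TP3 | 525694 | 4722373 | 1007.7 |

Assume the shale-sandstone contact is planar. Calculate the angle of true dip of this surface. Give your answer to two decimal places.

37.08°

Let the plane be z = a·x + b·y + c.
TP2−TP1: −1218a − 63b = −919.4;  TP3−TP1: −333a − 98b = −250.1.
Solving gives a = 0.75565, b = −0.01564.
Gradient magnitude |∇z| = √(a² + b²) = √(0.57101 + 0.00024) = 0.75581.
True dip = arctan(0.75581) = 37.08°, dipping toward W (azimuth ≈ 271°).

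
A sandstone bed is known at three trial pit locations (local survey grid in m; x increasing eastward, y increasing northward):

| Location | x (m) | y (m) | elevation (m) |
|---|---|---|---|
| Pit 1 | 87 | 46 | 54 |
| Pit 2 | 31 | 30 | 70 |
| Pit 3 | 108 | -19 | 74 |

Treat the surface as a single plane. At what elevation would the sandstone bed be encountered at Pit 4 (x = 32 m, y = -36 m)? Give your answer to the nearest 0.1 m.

94.0 m

Two edge vectors: Pit 1→Pit 2 = (-56, -16, 16), Pit 1→Pit 3 = (21, -65, 20).
Normal n = (Pit 1→Pit 2) × (Pit 1→Pit 3) = (720, 1456, 3976).
So ∂z/∂x = −n_x/n_z = −0.18109 and ∂z/∂y = −n_y/n_z = −0.36620.
Intercept c from Pit 1: 54 + 15.75 + 16.85 = 86.60.
At (32, -36): z = −5.8 + 13.2 + 86.60 = 94.0 m.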